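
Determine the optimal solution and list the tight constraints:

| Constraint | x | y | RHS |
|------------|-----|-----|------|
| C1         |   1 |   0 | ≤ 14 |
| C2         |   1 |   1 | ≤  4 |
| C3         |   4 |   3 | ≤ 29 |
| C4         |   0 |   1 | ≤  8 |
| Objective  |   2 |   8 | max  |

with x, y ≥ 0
Optimal: x = 0, y = 4
Binding: C2, x ≥ 0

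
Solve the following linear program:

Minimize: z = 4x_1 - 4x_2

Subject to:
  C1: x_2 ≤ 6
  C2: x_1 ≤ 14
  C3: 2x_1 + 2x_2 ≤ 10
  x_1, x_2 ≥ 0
x_1 = 0, x_2 = 5, z = -20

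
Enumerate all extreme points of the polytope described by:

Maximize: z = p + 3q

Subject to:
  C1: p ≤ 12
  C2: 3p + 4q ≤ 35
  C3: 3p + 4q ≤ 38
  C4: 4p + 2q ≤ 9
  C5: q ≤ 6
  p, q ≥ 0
Each vertex is the intersection of two constraint boundaries that also satisfies all remaining constraints:
  p = 0 and q = 0 → (0, 0)
  4p + 2q = 9 and q = 0 → (2.25, 0)
  4p + 2q = 9 and p = 0 → (0, 4.5)

Vertices: (0, 0), (2.25, 0), (0, 4.5)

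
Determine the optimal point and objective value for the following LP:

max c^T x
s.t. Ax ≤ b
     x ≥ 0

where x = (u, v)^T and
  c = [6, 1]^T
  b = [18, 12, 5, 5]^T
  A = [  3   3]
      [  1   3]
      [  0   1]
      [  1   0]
u = 5, v = 1, z = 31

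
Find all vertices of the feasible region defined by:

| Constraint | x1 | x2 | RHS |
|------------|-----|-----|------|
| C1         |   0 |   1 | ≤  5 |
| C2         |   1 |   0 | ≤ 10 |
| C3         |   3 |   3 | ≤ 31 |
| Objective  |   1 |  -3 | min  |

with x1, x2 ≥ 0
Each vertex is the intersection of two constraint boundaries that also satisfies all remaining constraints:
  x1 = 0 and x2 = 0 → (0, 0)
  x1 = 10 and x2 = 0 → (10, 0)
  x1 = 10 and 3x1 + 3x2 = 31 → (10, 0.3333)
  x2 = 5 and 3x1 + 3x2 = 31 → (5.333, 5)
  x2 = 5 and x1 = 0 → (0, 5)

Vertices: (0, 0), (10, 0), (10, 0.3333), (5.333, 5), (0, 5)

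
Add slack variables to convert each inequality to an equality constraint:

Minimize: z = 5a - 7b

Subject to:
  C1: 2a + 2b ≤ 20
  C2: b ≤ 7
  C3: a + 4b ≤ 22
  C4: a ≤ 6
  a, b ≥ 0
min z = 5a - 7b

s.t.
  2a + 2b + s1 = 20
  b + s2 = 7
  a + 4b + s3 = 22
  a + s4 = 6
  a, b, s1, s2, s3, s4 ≥ 0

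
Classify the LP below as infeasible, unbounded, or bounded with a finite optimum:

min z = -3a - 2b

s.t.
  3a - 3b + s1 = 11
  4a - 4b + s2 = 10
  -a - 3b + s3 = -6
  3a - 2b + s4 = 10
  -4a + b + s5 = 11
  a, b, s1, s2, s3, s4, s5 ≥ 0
Feasible point: (0, 2) satisfies every constraint, so the LP is feasible.
Direction d = (2, 3): for each constraint row a, a·d ≤ 0 —
  (3)(2) + (-3)(3) = -3 ≤ 0
  (4)(2) + (-4)(3) = -4 ≤ 0
  (-1)(2) + (-3)(3) = -11 ≤ 0
  (3)(2) + (-2)(3) = 0 ≤ 0
  (-4)(2) + (1)(3) = -5 ≤ 0
and d ≥ 0, so (0, 2) + t·d stays feasible for every t ≥ 0. Along this ray z = -3a - 2b changes by -12 per unit t, so z → −∞.

The LP is unbounded; z can be made arbitrarily small.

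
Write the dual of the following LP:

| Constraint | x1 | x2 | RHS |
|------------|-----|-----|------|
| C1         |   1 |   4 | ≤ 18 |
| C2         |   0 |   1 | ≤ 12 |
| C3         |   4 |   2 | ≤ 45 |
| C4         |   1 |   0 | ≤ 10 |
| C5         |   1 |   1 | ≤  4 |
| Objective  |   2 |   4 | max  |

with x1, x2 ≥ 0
Minimize: z = 18y1 + 12y2 + 45y3 + 10y4 + 4y5

Subject to:
  C1: -y1 - 4y3 - y4 - y5 ≤ -2
  C2: -4y1 - y2 - 2y3 - y5 ≤ -4
  y1, y2, y3, y4, y5 ≥ 0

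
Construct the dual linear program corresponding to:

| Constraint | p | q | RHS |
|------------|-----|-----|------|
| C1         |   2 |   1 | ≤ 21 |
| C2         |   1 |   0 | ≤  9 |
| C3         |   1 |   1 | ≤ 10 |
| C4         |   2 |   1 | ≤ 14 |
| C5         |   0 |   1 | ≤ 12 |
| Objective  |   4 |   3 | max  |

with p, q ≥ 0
Minimize: z = 21y1 + 9y2 + 10y3 + 14y4 + 12y5

Subject to:
  C1: -2y1 - y2 - y3 - 2y4 ≤ -4
  C2: -y1 - y3 - y4 - y5 ≤ -3
  y1, y2, y3, y4, y5 ≥ 0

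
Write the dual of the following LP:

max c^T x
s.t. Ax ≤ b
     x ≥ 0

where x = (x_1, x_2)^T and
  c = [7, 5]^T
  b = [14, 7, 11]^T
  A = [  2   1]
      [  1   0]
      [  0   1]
Minimize: z = 14y1 + 7y2 + 11y3

Subject to:
  C1: -2y1 - y2 ≤ -7
  C2: -y1 - y3 ≤ -5
  y1, y2, y3 ≥ 0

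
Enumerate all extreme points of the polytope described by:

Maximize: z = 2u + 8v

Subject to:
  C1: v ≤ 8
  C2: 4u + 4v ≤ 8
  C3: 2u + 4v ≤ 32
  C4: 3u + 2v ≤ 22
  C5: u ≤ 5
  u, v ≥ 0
Each vertex is the intersection of two constraint boundaries that also satisfies all remaining constraints:
  u = 0 and v = 0 → (0, 0)
  4u + 4v = 8 and v = 0 → (2, 0)
  4u + 4v = 8 and u = 0 → (0, 2)

Vertices: (0, 0), (2, 0), (0, 2)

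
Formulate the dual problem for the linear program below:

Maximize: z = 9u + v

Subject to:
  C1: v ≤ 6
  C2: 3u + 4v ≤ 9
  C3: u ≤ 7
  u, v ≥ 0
Minimize: z = 6y1 + 9y2 + 7y3

Subject to:
  C1: -3y2 - y3 ≤ -9
  C2: -y1 - 4y2 ≤ -1
  y1, y2, y3 ≥ 0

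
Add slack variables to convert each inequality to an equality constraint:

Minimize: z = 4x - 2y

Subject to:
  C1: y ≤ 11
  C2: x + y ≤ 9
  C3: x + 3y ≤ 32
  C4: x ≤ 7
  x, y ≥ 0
min z = 4x - 2y

s.t.
  y + s1 = 11
  x + y + s2 = 9
  x + 3y + s3 = 32
  x + s4 = 7
  x, y, s1, s2, s3, s4 ≥ 0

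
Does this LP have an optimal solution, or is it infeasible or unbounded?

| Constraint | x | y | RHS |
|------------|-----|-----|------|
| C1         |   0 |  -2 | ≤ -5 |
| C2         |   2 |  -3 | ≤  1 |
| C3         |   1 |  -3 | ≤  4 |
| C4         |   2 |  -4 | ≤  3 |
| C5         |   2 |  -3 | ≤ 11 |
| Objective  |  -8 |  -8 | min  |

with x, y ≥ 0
Feasible point: (0, 3) satisfies every constraint, so the LP is feasible.
Direction d = (0, 1): for each constraint row a, a·d ≤ 0 —
  (0)(0) + (-2)(1) = -2 ≤ 0
  (2)(0) + (-3)(1) = -3 ≤ 0
  (1)(0) + (-3)(1) = -3 ≤ 0
  (2)(0) + (-4)(1) = -4 ≤ 0
  (2)(0) + (-3)(1) = -3 ≤ 0
and d ≥ 0, so (0, 3) + t·d stays feasible for every t ≥ 0. Along this ray z = -8x - 8y changes by -8 per unit t, so z → −∞.

Unbounded — the objective can decrease without bound over the feasible region.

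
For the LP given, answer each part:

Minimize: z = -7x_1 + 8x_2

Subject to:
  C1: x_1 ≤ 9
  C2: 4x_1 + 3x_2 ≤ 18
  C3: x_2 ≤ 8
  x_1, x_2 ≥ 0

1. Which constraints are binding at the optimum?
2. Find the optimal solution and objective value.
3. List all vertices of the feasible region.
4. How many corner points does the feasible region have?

1. C2, x_2 ≥ 0
2. x_1 = 4.5, x_2 = 0, z = -31.5
3. (0, 0), (4.5, 0), (0, 6)
4. 3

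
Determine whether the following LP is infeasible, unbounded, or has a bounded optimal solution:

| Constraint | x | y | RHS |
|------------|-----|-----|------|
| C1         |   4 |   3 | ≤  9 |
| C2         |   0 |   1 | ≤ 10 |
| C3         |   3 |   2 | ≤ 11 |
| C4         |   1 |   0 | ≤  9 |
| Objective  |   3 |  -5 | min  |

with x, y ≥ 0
The point (0, 3) satisfies every constraint, so the LP is feasible; the constraints give x ≤ 9 and y ≤ 10, which with x, y ≥ 0 keep the feasible region inside a bounded box. A feasible, bounded LP attains a finite optimum at a vertex.

Feasible with finite optimum z* = -15 at (0, 3).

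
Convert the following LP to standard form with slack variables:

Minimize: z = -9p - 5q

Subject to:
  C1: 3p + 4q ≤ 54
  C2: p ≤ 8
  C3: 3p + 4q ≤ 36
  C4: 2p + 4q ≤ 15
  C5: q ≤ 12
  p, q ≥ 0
min z = -9p - 5q

s.t.
  3p + 4q + s1 = 54
  p + s2 = 8
  3p + 4q + s3 = 36
  2p + 4q + s4 = 15
  q + s5 = 12
  p, q, s1, s2, s3, s4, s5 ≥ 0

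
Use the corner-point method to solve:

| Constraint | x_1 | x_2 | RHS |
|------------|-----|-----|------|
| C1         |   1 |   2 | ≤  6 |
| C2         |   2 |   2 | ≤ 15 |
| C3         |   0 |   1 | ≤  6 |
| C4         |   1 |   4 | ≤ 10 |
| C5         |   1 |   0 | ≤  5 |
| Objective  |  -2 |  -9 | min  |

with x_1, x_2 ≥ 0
x_1 = 0, x_2 = 2.5, z = -22.5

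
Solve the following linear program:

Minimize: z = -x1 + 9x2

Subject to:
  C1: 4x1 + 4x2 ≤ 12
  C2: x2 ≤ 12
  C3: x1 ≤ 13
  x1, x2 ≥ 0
Each vertex is the intersection of two constraint boundaries that also satisfies all remaining constraints:
  x1 = 0 and x2 = 0 → (0, 0)
  4x1 + 4x2 = 12 and x2 = 0 → (3, 0)
  4x1 + 4x2 = 12 and x1 = 0 → (0, 3)

Evaluating z = -x1 + 9x2 at each vertex:
  (0, 0): z = 0
  (3, 0): z = -3
  (0, 3): z = 27

The minimum is at (3, 0) with z = -3.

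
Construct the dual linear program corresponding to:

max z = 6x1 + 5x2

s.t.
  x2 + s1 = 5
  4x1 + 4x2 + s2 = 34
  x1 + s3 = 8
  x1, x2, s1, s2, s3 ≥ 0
Minimize: z = 5y1 + 34y2 + 8y3

Subject to:
  C1: -4y2 - y3 ≤ -6
  C2: -y1 - 4y2 ≤ -5
  y1, y2, y3 ≥ 0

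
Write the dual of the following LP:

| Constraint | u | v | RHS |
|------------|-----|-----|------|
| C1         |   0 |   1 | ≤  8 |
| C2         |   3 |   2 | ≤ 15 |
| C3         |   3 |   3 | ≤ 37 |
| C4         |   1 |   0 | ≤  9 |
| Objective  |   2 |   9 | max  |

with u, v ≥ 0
Minimize: z = 8y1 + 15y2 + 37y3 + 9y4

Subject to:
  C1: -3y2 - 3y3 - y4 ≤ -2
  C2: -y1 - 2y2 - 3y3 ≤ -9
  y1, y2, y3, y4 ≥ 0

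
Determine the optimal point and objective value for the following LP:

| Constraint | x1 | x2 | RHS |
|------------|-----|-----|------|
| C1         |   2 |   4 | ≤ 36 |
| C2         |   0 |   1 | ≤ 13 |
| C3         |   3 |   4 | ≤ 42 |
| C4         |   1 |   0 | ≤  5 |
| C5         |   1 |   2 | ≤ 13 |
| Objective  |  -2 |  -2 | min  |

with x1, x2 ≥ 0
Each vertex is the intersection of two constraint boundaries that also satisfies all remaining constraints:
  x1 = 0 and x2 = 0 → (0, 0)
  x1 = 5 and x2 = 0 → (5, 0)
  x1 = 5 and x1 + 2x2 = 13 → (5, 4)
  x1 + 2x2 = 13 and x1 = 0 → (0, 6.5)

Evaluating z = -2x1 - 2x2 at each vertex:
  (0, 0): z = 0
  (5, 0): z = -10
  (5, 4): z = -18
  (0, 6.5): z = -13

The minimum is at (5, 4) with z = -18.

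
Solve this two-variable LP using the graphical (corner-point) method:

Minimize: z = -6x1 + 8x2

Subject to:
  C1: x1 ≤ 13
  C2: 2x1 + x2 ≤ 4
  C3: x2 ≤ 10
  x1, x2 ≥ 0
x1 = 2, x2 = 0, z = -12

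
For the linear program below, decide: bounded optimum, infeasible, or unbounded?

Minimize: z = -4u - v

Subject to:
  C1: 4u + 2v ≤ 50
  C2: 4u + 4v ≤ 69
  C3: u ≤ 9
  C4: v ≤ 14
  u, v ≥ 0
The point (9, 7) satisfies every constraint, so the LP is feasible; the constraints give u ≤ 9 and v ≤ 14, which with u, v ≥ 0 keep the feasible region inside a bounded box. A feasible, bounded LP attains a finite optimum at a vertex.

Evaluating z = -4u - v at each vertex:
  (0, 0): z = 0
  (9, 0): z = -36
  (9, 7): z = -43
  (7.75, 9.5): z = -40.5
  (3.25, 14): z = -27
  (0, 14): z = -14

Feasible with finite optimum z* = -43 at (9, 7).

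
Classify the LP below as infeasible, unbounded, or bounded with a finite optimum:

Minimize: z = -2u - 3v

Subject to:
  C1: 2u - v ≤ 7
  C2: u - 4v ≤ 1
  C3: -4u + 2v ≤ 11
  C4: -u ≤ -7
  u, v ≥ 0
Feasible point: (7, 7) satisfies every constraint, so the LP is feasible.
Direction d = (1, 2): for each constraint row a, a·d ≤ 0 —
  (2)(1) + (-1)(2) = 0 ≤ 0
  (1)(1) + (-4)(2) = -7 ≤ 0
  (-4)(1) + (2)(2) = 0 ≤ 0
  (-1)(1) + (0)(2) = -1 ≤ 0
and d ≥ 0, so (7, 7) + t·d stays feasible for every t ≥ 0. Along this ray z = -2u - 3v changes by -8 per unit t, so z → −∞.

The LP is unbounded; z can be made arbitrarily small.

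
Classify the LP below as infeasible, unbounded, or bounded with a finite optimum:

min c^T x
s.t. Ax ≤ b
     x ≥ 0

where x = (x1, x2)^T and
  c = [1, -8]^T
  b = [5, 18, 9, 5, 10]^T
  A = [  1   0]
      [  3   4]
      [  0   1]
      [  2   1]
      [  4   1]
The point (0, 4.5) satisfies every constraint, so the LP is feasible; the constraints give x1 ≤ 5 and x2 ≤ 9, which with x1, x2 ≥ 0 keep the feasible region inside a bounded box. A feasible, bounded LP attains a finite optimum at a vertex.

Feasible with finite optimum z* = -36 at (0, 4.5).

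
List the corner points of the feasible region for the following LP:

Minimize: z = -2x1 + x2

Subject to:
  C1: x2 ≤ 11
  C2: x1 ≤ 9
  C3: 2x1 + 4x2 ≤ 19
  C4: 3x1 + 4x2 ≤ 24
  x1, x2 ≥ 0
Each vertex is the intersection of two constraint boundaries that also satisfies all remaining constraints:
  x1 = 0 and x2 = 0 → (0, 0)
  3x1 + 4x2 = 24 and x2 = 0 → (8, 0)
  2x1 + 4x2 = 19 and 3x1 + 4x2 = 24 → (5, 2.25)
  2x1 + 4x2 = 19 and x1 = 0 → (0, 4.75)

Vertices: (0, 0), (8, 0), (5, 2.25), (0, 4.75)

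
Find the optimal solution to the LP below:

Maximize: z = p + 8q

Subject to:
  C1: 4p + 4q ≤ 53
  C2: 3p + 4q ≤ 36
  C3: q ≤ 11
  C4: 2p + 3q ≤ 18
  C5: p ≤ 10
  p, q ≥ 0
Each vertex is the intersection of two constraint boundaries that also satisfies all remaining constraints:
  p = 0 and q = 0 → (0, 0)
  2p + 3q = 18 and q = 0 → (9, 0)
  2p + 3q = 18 and p = 0 → (0, 6)

Evaluating z = p + 8q at each vertex:
  (0, 0): z = 0
  (9, 0): z = 9
  (0, 6): z = 48

The maximum is at (0, 6) with z = 48.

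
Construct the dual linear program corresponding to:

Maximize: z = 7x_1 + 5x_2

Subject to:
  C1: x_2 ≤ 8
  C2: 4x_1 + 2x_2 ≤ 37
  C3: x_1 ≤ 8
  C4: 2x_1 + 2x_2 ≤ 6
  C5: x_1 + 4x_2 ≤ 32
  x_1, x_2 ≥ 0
Minimize: z = 8y1 + 37y2 + 8y3 + 6y4 + 32y5

Subject to:
  C1: -4y2 - y3 - 2y4 - y5 ≤ -7
  C2: -y1 - 2y2 - 2y4 - 4y5 ≤ -5
  y1, y2, y3, y4, y5 ≥ 0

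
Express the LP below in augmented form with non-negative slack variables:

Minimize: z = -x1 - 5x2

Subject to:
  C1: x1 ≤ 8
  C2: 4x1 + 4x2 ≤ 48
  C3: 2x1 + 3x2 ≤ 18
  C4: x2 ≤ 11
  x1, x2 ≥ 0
min z = -x1 - 5x2

s.t.
  x1 + s1 = 8
  4x1 + 4x2 + s2 = 48
  2x1 + 3x2 + s3 = 18
  x2 + s4 = 11
  x1, x2, s1, s2, s3, s4 ≥ 0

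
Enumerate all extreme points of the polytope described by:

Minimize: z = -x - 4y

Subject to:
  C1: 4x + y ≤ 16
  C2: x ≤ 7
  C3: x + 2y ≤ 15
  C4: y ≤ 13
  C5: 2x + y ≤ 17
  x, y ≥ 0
Each vertex is the intersection of two constraint boundaries that also satisfies all remaining constraints:
  x = 0 and y = 0 → (0, 0)
  4x + y = 16 and y = 0 → (4, 0)
  4x + y = 16 and x + 2y = 15 → (2.429, 6.286)
  x + 2y = 15 and x = 0 → (0, 7.5)

Vertices: (0, 0), (4, 0), (2.429, 6.286), (0, 7.5)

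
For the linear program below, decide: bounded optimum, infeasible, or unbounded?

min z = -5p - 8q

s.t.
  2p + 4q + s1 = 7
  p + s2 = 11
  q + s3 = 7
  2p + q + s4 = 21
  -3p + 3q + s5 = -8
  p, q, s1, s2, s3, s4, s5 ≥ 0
The point (3.5, 0) satisfies every constraint, so the LP is feasible; the constraints give p ≤ 11 and q ≤ 7, which with p, q ≥ 0 keep the feasible region inside a bounded box. A feasible, bounded LP attains a finite optimum at a vertex.

Evaluating z = -5p - 8q at each vertex:
  (2.667, 0): z = -13.33
  (3.5, 0): z = -17.5
  (2.944, 0.2778): z = -16.94

The LP has an optimal solution: (3.5, 0) with z = -17.5.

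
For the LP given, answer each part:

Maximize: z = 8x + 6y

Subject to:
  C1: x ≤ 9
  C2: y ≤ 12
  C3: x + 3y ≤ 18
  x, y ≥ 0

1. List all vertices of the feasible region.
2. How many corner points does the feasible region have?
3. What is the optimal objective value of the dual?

1. (0, 0), (9, 0), (9, 3), (0, 6)
2. 4
3. 90 (by strong duality, equal to the primal optimum)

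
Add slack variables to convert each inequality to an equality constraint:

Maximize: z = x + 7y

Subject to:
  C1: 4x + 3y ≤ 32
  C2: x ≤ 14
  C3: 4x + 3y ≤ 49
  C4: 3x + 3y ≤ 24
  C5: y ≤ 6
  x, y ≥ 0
max z = x + 7y

s.t.
  4x + 3y + s1 = 32
  x + s2 = 14
  4x + 3y + s3 = 49
  3x + 3y + s4 = 24
  y + s5 = 6
  x, y, s1, s2, s3, s4, s5 ≥ 0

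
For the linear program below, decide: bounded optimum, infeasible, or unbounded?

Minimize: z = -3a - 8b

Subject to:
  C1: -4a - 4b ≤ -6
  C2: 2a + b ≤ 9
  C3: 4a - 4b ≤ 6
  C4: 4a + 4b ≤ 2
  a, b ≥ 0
C4 requires 4a + 4b ≤ 2, while C1 (-4a - 4b ≤ -6) is equivalent to 4a + 4b ≥ 6. Together they would need 6 ≤ 4a + 4b ≤ 2, which is impossible since 6 > 2. No point satisfies all constraints.

The feasible region is empty; the LP is infeasible.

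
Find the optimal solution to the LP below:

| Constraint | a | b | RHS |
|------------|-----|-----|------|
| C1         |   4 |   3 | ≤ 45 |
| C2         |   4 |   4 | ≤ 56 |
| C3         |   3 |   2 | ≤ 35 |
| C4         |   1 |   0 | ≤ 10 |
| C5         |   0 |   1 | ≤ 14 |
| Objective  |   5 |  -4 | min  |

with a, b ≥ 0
a = 0, b = 14, z = -56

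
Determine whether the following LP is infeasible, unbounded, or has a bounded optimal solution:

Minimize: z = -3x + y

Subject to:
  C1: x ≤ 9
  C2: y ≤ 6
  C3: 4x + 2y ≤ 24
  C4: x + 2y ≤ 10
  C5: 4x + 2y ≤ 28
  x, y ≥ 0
The point (6, 0) satisfies every constraint, so the LP is feasible; the constraints give x ≤ 9 and y ≤ 6, which with x, y ≥ 0 keep the feasible region inside a bounded box. A feasible, bounded LP attains a finite optimum at a vertex.

Evaluating z = -3x + y at each vertex:
  (0, 0): z = 0
  (6, 0): z = -18
  (4.667, 2.667): z = -11.33
  (0, 5): z = 5

Bounded optimum: z* = -18 at (6, 0).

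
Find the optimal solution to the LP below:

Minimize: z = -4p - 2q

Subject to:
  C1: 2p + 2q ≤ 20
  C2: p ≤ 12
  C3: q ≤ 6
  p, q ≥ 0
p = 10, q = 0, z = -40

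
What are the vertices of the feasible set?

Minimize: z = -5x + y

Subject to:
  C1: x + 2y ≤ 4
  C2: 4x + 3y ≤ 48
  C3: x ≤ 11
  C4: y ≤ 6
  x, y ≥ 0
Each vertex is the intersection of two constraint boundaries that also satisfies all remaining constraints:
  x = 0 and y = 0 → (0, 0)
  x + 2y = 4 and y = 0 → (4, 0)
  x + 2y = 4 and x = 0 → (0, 2)

Vertices: (0, 0), (4, 0), (0, 2)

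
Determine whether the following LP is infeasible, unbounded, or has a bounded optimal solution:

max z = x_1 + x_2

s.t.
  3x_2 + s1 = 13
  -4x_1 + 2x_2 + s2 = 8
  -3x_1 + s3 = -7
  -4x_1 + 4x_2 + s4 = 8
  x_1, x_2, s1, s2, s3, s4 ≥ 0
Feasible point: (3, 0) satisfies every constraint, so the LP is feasible.
Direction d = (1, 0): for each constraint row a, a·d ≤ 0 —
  (0)(1) + (3)(0) = 0 ≤ 0
  (-4)(1) + (2)(0) = -4 ≤ 0
  (-3)(1) + (0)(0) = -3 ≤ 0
  (-4)(1) + (4)(0) = -4 ≤ 0
and d ≥ 0, so (3, 0) + t·d stays feasible for every t ≥ 0. Along this ray z = x_1 + x_2 changes by 1 per unit t, so z → +∞.

Unbounded — the objective can increase without bound over the feasible region.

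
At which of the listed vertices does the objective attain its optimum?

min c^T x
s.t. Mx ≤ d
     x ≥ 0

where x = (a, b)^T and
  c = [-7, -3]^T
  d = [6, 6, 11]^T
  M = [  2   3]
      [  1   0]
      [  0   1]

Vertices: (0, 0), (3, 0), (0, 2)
Evaluating z = -7a - 3b at each vertex:
  (0, 0): z = 0
  (3, 0): z = -21
  (0, 2): z = -6

The smallest value is z = -21, attained at (3, 0).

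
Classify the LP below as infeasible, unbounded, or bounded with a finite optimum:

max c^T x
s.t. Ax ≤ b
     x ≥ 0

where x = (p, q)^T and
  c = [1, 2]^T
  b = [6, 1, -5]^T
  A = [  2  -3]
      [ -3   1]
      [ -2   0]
Feasible point: (3, 0) satisfies every constraint, so the LP is feasible.
Direction d = (1, 1): for each constraint row a, a·d ≤ 0 —
  (2)(1) + (-3)(1) = -1 ≤ 0
  (-3)(1) + (1)(1) = -2 ≤ 0
  (-2)(1) + (0)(1) = -2 ≤ 0
and d ≥ 0, so (3, 0) + t·d stays feasible for every t ≥ 0. Along this ray z = p + 2q changes by 3 per unit t, so z → +∞.

Unbounded: there is a feasible ray along which z → +∞.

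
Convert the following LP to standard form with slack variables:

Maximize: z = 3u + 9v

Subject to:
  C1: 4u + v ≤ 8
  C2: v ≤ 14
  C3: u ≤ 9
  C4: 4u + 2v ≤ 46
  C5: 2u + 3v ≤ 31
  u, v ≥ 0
max z = 3u + 9v

s.t.
  4u + v + s1 = 8
  v + s2 = 14
  u + s3 = 9
  4u + 2v + s4 = 46
  2u + 3v + s5 = 31
  u, v, s1, s2, s3, s4, s5 ≥ 0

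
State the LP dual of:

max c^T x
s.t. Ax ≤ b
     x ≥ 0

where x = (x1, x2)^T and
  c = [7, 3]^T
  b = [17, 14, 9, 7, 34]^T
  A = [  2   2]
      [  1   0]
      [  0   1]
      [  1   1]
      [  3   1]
Minimize: z = 17y1 + 14y2 + 9y3 + 7y4 + 34y5

Subject to:
  C1: -2y1 - y2 - y4 - 3y5 ≤ -7
  C2: -2y1 - y3 - y4 - y5 ≤ -3
  y1, y2, y3, y4, y5 ≥ 0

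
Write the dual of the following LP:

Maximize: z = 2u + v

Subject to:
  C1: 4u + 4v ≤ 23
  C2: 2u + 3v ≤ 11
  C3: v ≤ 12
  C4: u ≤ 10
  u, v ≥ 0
Minimize: z = 23y1 + 11y2 + 12y3 + 10y4

Subject to:
  C1: -4y1 - 2y2 - y4 ≤ -2
  C2: -4y1 - 3y2 - y3 ≤ -1
  y1, y2, y3, y4 ≥ 0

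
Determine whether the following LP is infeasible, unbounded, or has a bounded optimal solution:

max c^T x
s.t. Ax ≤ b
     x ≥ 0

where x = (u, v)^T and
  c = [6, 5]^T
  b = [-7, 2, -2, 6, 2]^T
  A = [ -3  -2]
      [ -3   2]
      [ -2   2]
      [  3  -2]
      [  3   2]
One constraint requires 3u + 2v ≤ 2, while the constraint -3u - 2v ≤ -7 is equivalent to 3u + 2v ≥ 7. Together they would need 7 ≤ 3u + 2v ≤ 2, which is impossible since 7 > 2. No point satisfies all constraints.

Infeasible — the constraint set is empty.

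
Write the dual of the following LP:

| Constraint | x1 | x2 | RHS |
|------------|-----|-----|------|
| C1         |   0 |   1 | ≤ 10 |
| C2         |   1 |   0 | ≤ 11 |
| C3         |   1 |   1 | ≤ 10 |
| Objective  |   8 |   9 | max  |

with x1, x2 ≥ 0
Minimize: z = 10y1 + 11y2 + 10y3

Subject to:
  C1: -y2 - y3 ≤ -8
  C2: -y1 - y3 ≤ -9
  y1, y2, y3 ≥ 0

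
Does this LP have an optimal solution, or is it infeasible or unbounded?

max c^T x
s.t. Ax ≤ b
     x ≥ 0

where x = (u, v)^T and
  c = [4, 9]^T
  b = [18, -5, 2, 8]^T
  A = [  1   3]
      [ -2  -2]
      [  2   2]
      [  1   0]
One constraint requires 2u + 2v ≤ 2, while the constraint -2u - 2v ≤ -5 is equivalent to 2u + 2v ≥ 5. Together they would need 5 ≤ 2u + 2v ≤ 2, which is impossible since 5 > 2. No point satisfies all constraints.

Infeasible: no point satisfies all constraints simultaneously.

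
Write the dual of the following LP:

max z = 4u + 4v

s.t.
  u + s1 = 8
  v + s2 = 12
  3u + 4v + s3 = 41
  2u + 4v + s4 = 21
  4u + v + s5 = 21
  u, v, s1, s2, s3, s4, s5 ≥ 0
Minimize: z = 8y1 + 12y2 + 41y3 + 21y4 + 21y5

Subject to:
  C1: -y1 - 3y3 - 2y4 - 4y5 ≤ -4
  C2: -y2 - 4y3 - 4y4 - y5 ≤ -4
  y1, y2, y3, y4, y5 ≥ 0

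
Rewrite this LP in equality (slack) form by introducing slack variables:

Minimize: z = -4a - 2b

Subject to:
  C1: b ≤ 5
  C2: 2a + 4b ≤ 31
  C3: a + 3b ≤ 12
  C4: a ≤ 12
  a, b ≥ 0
min z = -4a - 2b

s.t.
  b + s1 = 5
  2a + 4b + s2 = 31
  a + 3b + s3 = 12
  a + s4 = 12
  a, b, s1, s2, s3, s4 ≥ 0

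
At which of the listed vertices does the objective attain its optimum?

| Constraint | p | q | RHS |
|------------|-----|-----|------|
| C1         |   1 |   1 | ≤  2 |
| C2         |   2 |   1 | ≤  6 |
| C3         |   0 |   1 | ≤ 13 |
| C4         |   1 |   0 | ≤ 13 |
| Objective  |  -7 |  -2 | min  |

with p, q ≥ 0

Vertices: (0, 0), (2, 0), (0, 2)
Evaluating z = -7p - 2q at each vertex:
  (0, 0): z = 0
  (2, 0): z = -14
  (0, 2): z = -4

The smallest value is z = -14, attained at (2, 0).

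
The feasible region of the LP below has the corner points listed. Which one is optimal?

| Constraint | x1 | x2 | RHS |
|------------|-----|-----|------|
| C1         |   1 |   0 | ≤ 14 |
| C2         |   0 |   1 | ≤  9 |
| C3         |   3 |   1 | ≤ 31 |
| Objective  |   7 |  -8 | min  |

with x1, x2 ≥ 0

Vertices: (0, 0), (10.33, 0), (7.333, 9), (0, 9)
(0, 9) with z = -72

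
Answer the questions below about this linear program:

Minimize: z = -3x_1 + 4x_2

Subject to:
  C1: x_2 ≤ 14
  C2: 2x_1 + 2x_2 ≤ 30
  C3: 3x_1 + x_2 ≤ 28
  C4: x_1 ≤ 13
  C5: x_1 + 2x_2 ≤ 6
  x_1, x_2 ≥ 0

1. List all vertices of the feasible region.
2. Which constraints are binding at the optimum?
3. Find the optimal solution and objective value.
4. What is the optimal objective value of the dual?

1. (0, 0), (6, 0), (0, 3)
2. C5, x_2 ≥ 0
3. x_1 = 6, x_2 = 0, z = -18
4. -18 (by strong duality, equal to the primal optimum)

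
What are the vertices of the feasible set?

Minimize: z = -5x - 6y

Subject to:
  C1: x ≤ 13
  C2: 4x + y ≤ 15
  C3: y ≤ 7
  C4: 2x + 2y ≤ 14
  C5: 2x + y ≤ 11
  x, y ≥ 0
Each vertex is the intersection of two constraint boundaries that also satisfies all remaining constraints:
  x = 0 and y = 0 → (0, 0)
  4x + y = 15 and y = 0 → (3.75, 0)
  4x + y = 15 and 2x + 2y = 14 → (2.667, 4.333)
  y = 7 and 2x + 2y = 14 → (0, 7)

Vertices: (0, 0), (3.75, 0), (2.667, 4.333), (0, 7)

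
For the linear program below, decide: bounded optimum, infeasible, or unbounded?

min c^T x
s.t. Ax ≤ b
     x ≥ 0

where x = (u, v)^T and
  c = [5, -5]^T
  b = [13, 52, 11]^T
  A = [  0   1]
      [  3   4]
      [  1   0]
The point (0, 13) satisfies every constraint, so the LP is feasible; the constraints give u ≤ 11 and v ≤ 13, which with u, v ≥ 0 keep the feasible region inside a bounded box. A feasible, bounded LP attains a finite optimum at a vertex.

Feasible with finite optimum z* = -65 at (0, 13).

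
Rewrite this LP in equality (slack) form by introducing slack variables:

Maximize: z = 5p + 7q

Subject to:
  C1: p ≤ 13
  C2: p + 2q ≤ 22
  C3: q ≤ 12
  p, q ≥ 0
max z = 5p + 7q

s.t.
  p + s1 = 13
  p + 2q + s2 = 22
  q + s3 = 12
  p, q, s1, s2, s3 ≥ 0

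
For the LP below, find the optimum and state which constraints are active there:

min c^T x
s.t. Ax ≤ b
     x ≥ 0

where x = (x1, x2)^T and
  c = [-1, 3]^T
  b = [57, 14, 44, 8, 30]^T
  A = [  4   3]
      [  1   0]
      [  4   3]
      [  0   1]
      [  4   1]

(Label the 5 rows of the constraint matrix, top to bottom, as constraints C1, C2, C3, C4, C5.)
Optimal: x1 = 7.5, x2 = 0
Slack at optimum:
  C1: slack = 27
  C2: slack = 6.5
  C3: slack = 14
  C4: slack = 8
  C5: slack = 0 (binding)
  x1 ≥ 0: x1 = 7.5
  x2 ≥ 0: x2 = 0 (binding)
Binding constraints: C5, x2 ≥ 0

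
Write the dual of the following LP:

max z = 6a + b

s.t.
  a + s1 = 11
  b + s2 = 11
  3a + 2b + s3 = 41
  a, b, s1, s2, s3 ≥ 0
Minimize: z = 11y1 + 11y2 + 41y3

Subject to:
  C1: -y1 - 3y3 ≤ -6
  C2: -y2 - 2y3 ≤ -1
  y1, y2, y3 ≥ 0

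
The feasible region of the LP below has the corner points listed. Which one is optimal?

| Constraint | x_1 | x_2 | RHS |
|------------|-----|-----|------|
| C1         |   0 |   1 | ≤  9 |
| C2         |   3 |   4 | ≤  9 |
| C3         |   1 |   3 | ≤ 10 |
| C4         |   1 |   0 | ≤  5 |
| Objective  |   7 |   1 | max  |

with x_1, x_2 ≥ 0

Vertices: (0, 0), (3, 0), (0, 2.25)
Evaluating z = 7x_1 + x_2 at each vertex:
  (0, 0): z = 0
  (3, 0): z = 21
  (0, 2.25): z = 2.25

The largest value is z = 21, attained at (3, 0).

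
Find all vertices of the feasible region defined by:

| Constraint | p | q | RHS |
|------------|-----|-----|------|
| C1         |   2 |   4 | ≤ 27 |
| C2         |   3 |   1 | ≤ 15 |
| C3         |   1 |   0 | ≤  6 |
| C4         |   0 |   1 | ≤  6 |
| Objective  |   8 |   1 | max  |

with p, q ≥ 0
Each vertex is the intersection of two constraint boundaries that also satisfies all remaining constraints:
  p = 0 and q = 0 → (0, 0)
  3p + q = 15 and q = 0 → (5, 0)
  2p + 4q = 27 and 3p + q = 15 → (3.3, 5.1)
  2p + 4q = 27 and q = 6 → (1.5, 6)
  q = 6 and p = 0 → (0, 6)

Vertices: (0, 0), (5, 0), (3.3, 5.1), (1.5, 6), (0, 6)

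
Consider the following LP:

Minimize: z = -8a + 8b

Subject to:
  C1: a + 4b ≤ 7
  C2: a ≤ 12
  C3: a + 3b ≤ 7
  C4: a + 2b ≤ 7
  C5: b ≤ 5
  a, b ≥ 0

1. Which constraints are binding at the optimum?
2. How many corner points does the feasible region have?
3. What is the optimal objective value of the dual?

1. C1, C3, C4, b ≥ 0
2. 3
3. -56 (by strong duality, equal to the primal optimum)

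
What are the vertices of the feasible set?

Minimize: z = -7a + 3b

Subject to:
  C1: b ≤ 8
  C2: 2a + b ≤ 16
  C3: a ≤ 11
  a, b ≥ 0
Each vertex is the intersection of two constraint boundaries that also satisfies all remaining constraints:
  a = 0 and b = 0 → (0, 0)
  2a + b = 16 and b = 0 → (8, 0)
  b = 8 and 2a + b = 16 → (4, 8)
  b = 8 and a = 0 → (0, 8)

Vertices: (0, 0), (8, 0), (4, 8), (0, 8)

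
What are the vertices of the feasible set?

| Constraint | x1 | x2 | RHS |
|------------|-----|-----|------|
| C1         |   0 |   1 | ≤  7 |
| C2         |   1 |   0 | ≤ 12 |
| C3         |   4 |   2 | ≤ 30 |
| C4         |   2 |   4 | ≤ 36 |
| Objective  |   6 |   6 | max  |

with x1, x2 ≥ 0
Each vertex is the intersection of two constraint boundaries that also satisfies all remaining constraints:
  x1 = 0 and x2 = 0 → (0, 0)
  4x1 + 2x2 = 30 and x2 = 0 → (7.5, 0)
  x2 = 7 and 4x1 + 2x2 = 30 → (4, 7)
  x2 = 7 and x1 = 0 → (0, 7)

Vertices: (0, 0), (7.5, 0), (4, 7), (0, 7)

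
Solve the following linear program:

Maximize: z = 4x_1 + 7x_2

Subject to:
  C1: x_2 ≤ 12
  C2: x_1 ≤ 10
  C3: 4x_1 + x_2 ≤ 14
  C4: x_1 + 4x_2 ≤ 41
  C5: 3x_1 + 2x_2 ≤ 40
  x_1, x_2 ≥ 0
Each vertex is the intersection of two constraint boundaries that also satisfies all remaining constraints:
  x_1 = 0 and x_2 = 0 → (0, 0)
  4x_1 + x_2 = 14 and x_2 = 0 → (3.5, 0)
  4x_1 + x_2 = 14 and x_1 + 4x_2 = 41 → (1, 10)
  x_1 + 4x_2 = 41 and x_1 = 0 → (0, 10.25)

Evaluating z = 4x_1 + 7x_2 at each vertex:
  (0, 0): z = 0
  (3.5, 0): z = 14
  (1, 10): z = 74
  (0, 10.25): z = 71.75

The maximum is at (1, 10) with z = 74.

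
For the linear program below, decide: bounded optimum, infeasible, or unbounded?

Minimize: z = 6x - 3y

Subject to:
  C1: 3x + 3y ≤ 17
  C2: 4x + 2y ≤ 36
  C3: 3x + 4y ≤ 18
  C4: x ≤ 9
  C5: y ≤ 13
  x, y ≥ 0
The point (0, 4.5) satisfies every constraint, so the LP is feasible; the constraints give x ≤ 9 and y ≤ 13, which with x, y ≥ 0 keep the feasible region inside a bounded box. A feasible, bounded LP attains a finite optimum at a vertex.

Evaluating z = 6x - 3y at each vertex:
  (0, 0): z = 0
  (5.667, 0): z = 34
  (4.667, 1): z = 25
  (0, 4.5): z = -13.5

The LP has an optimal solution: (0, 4.5) with z = -13.5.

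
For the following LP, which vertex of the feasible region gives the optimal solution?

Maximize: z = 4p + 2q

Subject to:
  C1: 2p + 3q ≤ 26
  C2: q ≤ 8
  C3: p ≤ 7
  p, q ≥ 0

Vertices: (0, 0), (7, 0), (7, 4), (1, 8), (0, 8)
Evaluating z = 4p + 2q at each vertex:
  (0, 0): z = 0
  (7, 0): z = 28
  (7, 4): z = 36
  (1, 8): z = 20
  (0, 8): z = 16

The largest value is z = 36, attained at (7, 4).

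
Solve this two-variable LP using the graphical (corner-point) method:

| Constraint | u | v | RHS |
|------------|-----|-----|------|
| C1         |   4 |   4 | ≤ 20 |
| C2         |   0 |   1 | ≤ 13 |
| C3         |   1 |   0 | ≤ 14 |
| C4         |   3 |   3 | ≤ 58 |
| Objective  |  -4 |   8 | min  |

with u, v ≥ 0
Each vertex is the intersection of two constraint boundaries that also satisfies all remaining constraints:
  u = 0 and v = 0 → (0, 0)
  4u + 4v = 20 and v = 0 → (5, 0)
  4u + 4v = 20 and u = 0 → (0, 5)

Evaluating z = -4u + 8v at each vertex:
  (0, 0): z = 0
  (5, 0): z = -20
  (0, 5): z = 40

The minimum is at (5, 0) with z = -20.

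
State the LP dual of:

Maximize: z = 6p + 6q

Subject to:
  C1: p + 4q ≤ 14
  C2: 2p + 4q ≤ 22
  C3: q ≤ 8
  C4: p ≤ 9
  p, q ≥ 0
Minimize: z = 14y1 + 22y2 + 8y3 + 9y4

Subject to:
  C1: -y1 - 2y2 - y4 ≤ -6
  C2: -4y1 - 4y2 - y3 ≤ -6
  y1, y2, y3, y4 ≥ 0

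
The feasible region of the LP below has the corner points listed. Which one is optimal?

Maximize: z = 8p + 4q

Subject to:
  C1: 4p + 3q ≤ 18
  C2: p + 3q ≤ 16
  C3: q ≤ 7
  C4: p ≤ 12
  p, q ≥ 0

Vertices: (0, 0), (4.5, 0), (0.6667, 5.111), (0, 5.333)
Evaluating z = 8p + 4q at each vertex:
  (0, 0): z = 0
  (4.5, 0): z = 36
  (0.6667, 5.111): z = 25.78
  (0, 5.333): z = 21.33

The largest value is z = 36, attained at (4.5, 0).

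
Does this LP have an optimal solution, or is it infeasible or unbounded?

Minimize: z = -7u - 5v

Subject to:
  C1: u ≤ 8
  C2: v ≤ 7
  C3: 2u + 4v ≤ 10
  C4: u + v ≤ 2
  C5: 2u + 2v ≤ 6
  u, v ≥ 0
The point (2, 0) satisfies every constraint, so the LP is feasible; the constraints give u ≤ 8 and v ≤ 7, which with u, v ≥ 0 keep the feasible region inside a bounded box. A feasible, bounded LP attains a finite optimum at a vertex.

Evaluating z = -7u - 5v at each vertex:
  (0, 0): z = 0
  (2, 0): z = -14
  (0, 2): z = -10

Bounded optimum: z* = -14 at (2, 0).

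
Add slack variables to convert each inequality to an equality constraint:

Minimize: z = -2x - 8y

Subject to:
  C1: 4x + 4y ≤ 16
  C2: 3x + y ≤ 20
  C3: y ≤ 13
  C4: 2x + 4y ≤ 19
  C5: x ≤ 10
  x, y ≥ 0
min z = -2x - 8y

s.t.
  4x + 4y + s1 = 16
  3x + y + s2 = 20
  y + s3 = 13
  2x + 4y + s4 = 19
  x + s5 = 10
  x, y, s1, s2, s3, s4, s5 ≥ 0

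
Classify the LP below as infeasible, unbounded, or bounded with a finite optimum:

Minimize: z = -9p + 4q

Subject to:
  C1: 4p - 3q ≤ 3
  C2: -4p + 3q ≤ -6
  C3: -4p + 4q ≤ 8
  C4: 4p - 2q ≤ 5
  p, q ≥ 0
C1 requires 4p - 3q ≤ 3, while C2 (-4p + 3q ≤ -6) is equivalent to 4p - 3q ≥ 6. Together they would need 6 ≤ 4p - 3q ≤ 3, which is impossible since 6 > 3. No point satisfies all constraints.

The feasible region is empty; the LP is infeasible.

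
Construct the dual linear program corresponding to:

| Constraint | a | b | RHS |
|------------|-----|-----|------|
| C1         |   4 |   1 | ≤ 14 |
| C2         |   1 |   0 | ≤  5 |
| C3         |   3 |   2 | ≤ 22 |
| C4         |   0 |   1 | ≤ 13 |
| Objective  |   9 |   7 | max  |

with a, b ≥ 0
Minimize: z = 14y1 + 5y2 + 22y3 + 13y4

Subject to:
  C1: -4y1 - y2 - 3y3 ≤ -9
  C2: -y1 - 2y3 - y4 ≤ -7
  y1, y2, y3, y4 ≥ 0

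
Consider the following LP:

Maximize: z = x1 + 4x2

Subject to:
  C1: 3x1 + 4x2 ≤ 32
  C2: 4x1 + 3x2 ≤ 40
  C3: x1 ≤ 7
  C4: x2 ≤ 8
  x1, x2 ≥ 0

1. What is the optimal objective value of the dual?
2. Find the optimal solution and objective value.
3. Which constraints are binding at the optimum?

1. 32 (by strong duality, equal to the primal optimum)
2. x1 = 0, x2 = 8, z = 32
3. C1, C4, x1 ≥ 0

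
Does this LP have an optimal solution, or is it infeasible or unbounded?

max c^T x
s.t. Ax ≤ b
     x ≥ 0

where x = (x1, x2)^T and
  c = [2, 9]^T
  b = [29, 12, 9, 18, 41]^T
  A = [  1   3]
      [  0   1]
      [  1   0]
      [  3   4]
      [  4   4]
The point (0, 4.5) satisfies every constraint, so the LP is feasible; the constraints give x1 ≤ 9 and x2 ≤ 12, which with x1, x2 ≥ 0 keep the feasible region inside a bounded box. A feasible, bounded LP attains a finite optimum at a vertex.

Evaluating z = 2x1 + 9x2 at each vertex:
  (0, 0): z = 0
  (6, 0): z = 12
  (0, 4.5): z = 40.5

The LP has an optimal solution: (0, 4.5) with z = 40.5.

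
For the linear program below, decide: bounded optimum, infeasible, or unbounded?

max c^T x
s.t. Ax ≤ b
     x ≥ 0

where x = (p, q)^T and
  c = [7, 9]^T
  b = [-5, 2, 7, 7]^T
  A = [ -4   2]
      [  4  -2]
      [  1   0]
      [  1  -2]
One constraint requires 4p - 2q ≤ 2, while the constraint -4p + 2q ≤ -5 is equivalent to 4p - 2q ≥ 5. Together they would need 5 ≤ 4p - 2q ≤ 2, which is impossible since 5 > 2. No point satisfies all constraints.

Infeasible — the constraint set is empty.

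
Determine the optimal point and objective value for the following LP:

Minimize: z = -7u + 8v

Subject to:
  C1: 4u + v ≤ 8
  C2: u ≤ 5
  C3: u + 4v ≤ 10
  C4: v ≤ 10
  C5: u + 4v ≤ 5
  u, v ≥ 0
Each vertex is the intersection of two constraint boundaries that also satisfies all remaining constraints:
  u = 0 and v = 0 → (0, 0)
  4u + v = 8 and v = 0 → (2, 0)
  4u + v = 8 and u + 4v = 5 → (1.8, 0.8)
  u + 4v = 5 and u = 0 → (0, 1.25)

Evaluating z = -7u + 8v at each vertex:
  (0, 0): z = 0
  (2, 0): z = -14
  (1.8, 0.8): z = -6.2
  (0, 1.25): z = 10

The minimum is at (2, 0) with z = -14.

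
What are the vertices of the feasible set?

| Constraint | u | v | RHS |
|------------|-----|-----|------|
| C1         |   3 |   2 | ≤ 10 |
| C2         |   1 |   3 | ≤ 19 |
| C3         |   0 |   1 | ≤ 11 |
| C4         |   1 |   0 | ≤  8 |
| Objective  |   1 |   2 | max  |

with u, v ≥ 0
Each vertex is the intersection of two constraint boundaries that also satisfies all remaining constraints:
  u = 0 and v = 0 → (0, 0)
  3u + 2v = 10 and v = 0 → (3.333, 0)
  3u + 2v = 10 and u = 0 → (0, 5)

Vertices: (0, 0), (3.333, 0), (0, 5)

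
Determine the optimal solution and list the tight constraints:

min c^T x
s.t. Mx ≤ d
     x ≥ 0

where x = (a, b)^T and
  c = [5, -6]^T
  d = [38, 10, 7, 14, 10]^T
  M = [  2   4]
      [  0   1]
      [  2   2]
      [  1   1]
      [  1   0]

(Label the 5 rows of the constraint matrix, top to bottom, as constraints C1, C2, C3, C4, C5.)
Optimal: a = 0, b = 3.5
Slack at optimum:
  C1: slack = 24
  C2: slack = 6.5
  C3: slack = 0 (binding)
  C4: slack = 10.5
  C5: slack = 10
  a ≥ 0: a = 0 (binding)
  b ≥ 0: b = 3.5
Binding constraints: C3, a ≥ 0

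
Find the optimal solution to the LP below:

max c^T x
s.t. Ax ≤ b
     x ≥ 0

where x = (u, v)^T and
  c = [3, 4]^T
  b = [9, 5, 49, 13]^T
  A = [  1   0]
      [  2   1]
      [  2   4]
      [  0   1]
Each vertex is the intersection of two constraint boundaries that also satisfies all remaining constraints:
  u = 0 and v = 0 → (0, 0)
  2u + v = 5 and v = 0 → (2.5, 0)
  2u + v = 5 and u = 0 → (0, 5)

Evaluating z = 3u + 4v at each vertex:
  (0, 0): z = 0
  (2.5, 0): z = 7.5
  (0, 5): z = 20

The maximum is at (0, 5) with z = 20.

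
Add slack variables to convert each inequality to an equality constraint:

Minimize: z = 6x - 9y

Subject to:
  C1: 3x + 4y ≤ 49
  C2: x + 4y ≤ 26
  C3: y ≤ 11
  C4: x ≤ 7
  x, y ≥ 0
min z = 6x - 9y

s.t.
  3x + 4y + s1 = 49
  x + 4y + s2 = 26
  y + s3 = 11
  x + s4 = 7
  x, y, s1, s2, s3, s4 ≥ 0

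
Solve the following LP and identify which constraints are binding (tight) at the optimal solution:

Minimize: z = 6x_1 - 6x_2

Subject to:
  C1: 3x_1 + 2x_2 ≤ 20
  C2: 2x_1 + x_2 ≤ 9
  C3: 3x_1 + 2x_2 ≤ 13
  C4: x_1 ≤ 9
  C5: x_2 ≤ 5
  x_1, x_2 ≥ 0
Optimal: x_1 = 0, x_2 = 5
Slack at optimum:
  C1: slack = 10
  C2: slack = 4
  C3: slack = 3
  C4: slack = 9
  C5: slack = 0 (binding)
  x_1 ≥ 0: x_1 = 0 (binding)
  x_2 ≥ 0: x_2 = 5
Binding constraints: C5, x_1 ≥ 0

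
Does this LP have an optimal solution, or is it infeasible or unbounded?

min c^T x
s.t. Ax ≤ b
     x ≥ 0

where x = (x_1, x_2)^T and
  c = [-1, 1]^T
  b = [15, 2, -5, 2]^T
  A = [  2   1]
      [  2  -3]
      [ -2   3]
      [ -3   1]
One constraint requires 2x_1 - 3x_2 ≤ 2, while the constraint -2x_1 + 3x_2 ≤ -5 is equivalent to 2x_1 - 3x_2 ≥ 5. Together they would need 5 ≤ 2x_1 - 3x_2 ≤ 2, which is impossible since 5 > 2. No point satisfies all constraints.

Infeasible — the constraint set is empty.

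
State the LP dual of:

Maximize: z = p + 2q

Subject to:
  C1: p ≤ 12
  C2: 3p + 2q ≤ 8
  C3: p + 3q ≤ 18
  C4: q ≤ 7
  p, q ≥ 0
Minimize: z = 12y1 + 8y2 + 18y3 + 7y4

Subject to:
  C1: -y1 - 3y2 - y3 ≤ -1
  C2: -2y2 - 3y3 - y4 ≤ -2
  y1, y2, y3, y4 ≥ 0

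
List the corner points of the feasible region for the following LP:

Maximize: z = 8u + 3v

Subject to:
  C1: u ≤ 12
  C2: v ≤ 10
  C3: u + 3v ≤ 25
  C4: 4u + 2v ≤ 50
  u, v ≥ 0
Each vertex is the intersection of two constraint boundaries that also satisfies all remaining constraints:
  u = 0 and v = 0 → (0, 0)
  u = 12 and v = 0 → (12, 0)
  u = 12 and 4u + 2v = 50 → (12, 1)
  u + 3v = 25 and 4u + 2v = 50 → (10, 5)
  u + 3v = 25 and u = 0 → (0, 8.333)

Vertices: (0, 0), (12, 0), (12, 1), (10, 5), (0, 8.333)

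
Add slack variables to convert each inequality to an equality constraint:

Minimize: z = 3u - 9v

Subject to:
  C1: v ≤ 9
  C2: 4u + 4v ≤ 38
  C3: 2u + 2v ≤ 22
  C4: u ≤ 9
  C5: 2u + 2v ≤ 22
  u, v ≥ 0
min z = 3u - 9v

s.t.
  v + s1 = 9
  4u + 4v + s2 = 38
  2u + 2v + s3 = 22
  u + s4 = 9
  2u + 2v + s5 = 22
  u, v, s1, s2, s3, s4, s5 ≥ 0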